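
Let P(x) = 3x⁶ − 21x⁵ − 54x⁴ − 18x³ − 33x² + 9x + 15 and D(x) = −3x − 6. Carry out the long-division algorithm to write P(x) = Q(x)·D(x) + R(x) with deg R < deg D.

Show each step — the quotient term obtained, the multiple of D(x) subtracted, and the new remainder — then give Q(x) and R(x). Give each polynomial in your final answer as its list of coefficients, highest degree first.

Step 1: lead(3x⁶ − 21x⁵ − 54x⁴ − 18x³ − 33x² + 9x + 15) ÷ lead(D) = 3x⁶ ÷ −3x = −x⁵. Subtract (−x⁵)·D = 3x⁶ + 6x⁵. Remainder: −27x⁵ − 54x⁴ − 18x³ − 33x² + 9x + 15.
Step 2: lead(−27x⁵ − 54x⁴ − 18x³ − 33x² + 9x + 15) ÷ lead(D) = −27x⁵ ÷ −3x = 9x⁴. Subtract (9x⁴)·D = −27x⁵ − 54x⁴. Remainder: −18x³ − 33x² + 9x + 15.
Step 3: lead(−18x³ − 33x² + 9x + 15) ÷ lead(D) = −18x³ ÷ −3x = 6x². Subtract (6x²)·D = −18x³ − 36x². Remainder: 3x² + 9x + 15.
Step 4: lead(3x² + 9x + 15) ÷ lead(D) = 3x² ÷ −3x = −x. Subtract (−x)·D = 3x² + 6x. Remainder: 3x + 15.
Step 5: lead(3x + 15) ÷ lead(D) = 3x ÷ −3x = −1. Subtract (−1)·D = 3x + 6. Remainder: 9.

Q = [-1, 9, 0, 6, -1, -1]; R = [9]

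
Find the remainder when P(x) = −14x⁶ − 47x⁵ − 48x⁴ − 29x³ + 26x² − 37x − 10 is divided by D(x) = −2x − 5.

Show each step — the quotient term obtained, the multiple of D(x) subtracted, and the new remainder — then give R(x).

Step 1: lead(−14x⁶ − 47x⁵ − 48x⁴ − 29x³ + 26x² − 37x − 10) ÷ lead(D) = −14x⁶ ÷ −2x = 7x⁵. Subtract (7x⁵)·D = −14x⁶ − 35x⁵. Remainder: −12x⁵ − 48x⁴ − 29x³ + 26x² − 37x − 10.
Step 2: lead(−12x⁵ − 48x⁴ − 29x³ + 26x² − 37x − 10) ÷ lead(D) = −12x⁵ ÷ −2x = 6x⁴. Subtract (6x⁴)·D = −12x⁵ − 30x⁴. Remainder: −18x⁴ − 29x³ + 26x² − 37x − 10.
Step 3: lead(−18x⁴ − 29x³ + 26x² − 37x − 10) ÷ lead(D) = −18x⁴ ÷ −2x = 9x³. Subtract (9x³)·D = −18x⁴ − 45x³. Remainder: 16x³ + 26x² − 37x − 10.
Step 4: lead(16x³ + 26x² − 37x − 10) ÷ lead(D) = 16x³ ÷ −2x = −8x². Subtract (−8x²)·D = 16x³ + 40x². Remainder: −14x² − 37x − 10.
Step 5: lead(−14x² − 37x − 10) ÷ lead(D) = −14x² ÷ −2x = 7x. Subtract (7x)·D = −14x² − 35x. Remainder: −2x − 10.
Step 6: lead(−2x − 10) ÷ lead(D) = −2x ÷ −2x = 1. Subtract (1)·D = −2x − 5. Remainder: −5.

R(x) = −5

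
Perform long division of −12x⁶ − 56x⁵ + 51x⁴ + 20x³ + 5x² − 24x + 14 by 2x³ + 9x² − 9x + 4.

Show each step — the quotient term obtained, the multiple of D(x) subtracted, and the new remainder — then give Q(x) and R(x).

Step 1: lead(−12x⁶ − 56x⁵ + 51x⁴ + 20x³ + 5x² − 24x + 14) ÷ lead(D) = −12x⁶ ÷ 2x³ = −6x³. Subtract (−6x³)·D = −12x⁶ − 54x⁵ + 54x⁴ − 24x³. Remainder: −2x⁵ − 3x⁴ + 44x³ + 5x² − 24x + 14.
Step 2: lead(−2x⁵ − 3x⁴ + 44x³ + 5x² − 24x + 14) ÷ lead(D) = −2x⁵ ÷ 2x³ = −x². Subtract (−x²)·D = −2x⁵ − 9x⁴ + 9x³ − 4x². Remainder: 6x⁴ + 35x³ + 9x² − 24x + 14.
Step 3: lead(6x⁴ + 35x³ + 9x² − 24x + 14) ÷ lead(D) = 6x⁴ ÷ 2x³ = 3x. Subtract (3x)·D = 6x⁴ + 27x³ − 27x² + 12x. Remainder: 8x³ + 36x² − 36x + 14.
Step 4: lead(8x³ + 36x² − 36x + 14) ÷ lead(D) = 8x³ ÷ 2x³ = 4. Subtract (4)·D = 8x³ + 36x² − 36x + 16. Remainder: −2.

Q(x) = −6x³ − x² + 3x + 4; R(x) = −2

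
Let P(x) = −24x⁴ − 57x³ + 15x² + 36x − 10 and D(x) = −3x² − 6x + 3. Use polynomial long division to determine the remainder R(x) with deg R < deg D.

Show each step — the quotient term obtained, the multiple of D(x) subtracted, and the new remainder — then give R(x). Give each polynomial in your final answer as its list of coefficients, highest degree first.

Step 1: lead(−24x⁴ − 57x³ + 15x² + 36x − 10) ÷ lead(D) = −24x⁴ ÷ −3x² = 8x². Subtract (8x²)·D = −24x⁴ − 48x³ + 24x². Remainder: −9x³ − 9x² + 36x − 10.
Step 2: lead(−9x³ − 9x² + 36x − 10) ÷ lead(D) = −9x³ ÷ −3x² = 3x. Subtract (3x)·D = −9x³ − 18x² + 9x. Remainder: 9x² + 27x − 10.
Step 3: lead(9x² + 27x − 10) ÷ lead(D) = 9x² ÷ −3x² = −3. Subtract (−3)·D = 9x² + 18x − 9. Remainder: 9x − 1.

R = [9, -1]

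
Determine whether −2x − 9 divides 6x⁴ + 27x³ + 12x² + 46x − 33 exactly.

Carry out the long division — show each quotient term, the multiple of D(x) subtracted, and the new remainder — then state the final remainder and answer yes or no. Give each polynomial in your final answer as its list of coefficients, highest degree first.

Step 1: lead(6x⁴ + 27x³ + 12x² + 46x − 33) ÷ lead(D) = 6x⁴ ÷ −2x = −3x³. Subtract (−3x³)·D = 6x⁴ + 27x³. Remainder: 12x² + 46x − 33.
Step 2: lead(12x² + 46x − 33) ÷ lead(D) = 12x² ÷ −2x = −6x. Subtract (−6x)·D = 12x² + 54x. Remainder: −8x − 33.
Step 3: lead(−8x − 33) ÷ lead(D) = −8x ÷ −2x = 4. Subtract (4)·D = −8x − 36. Remainder: 3.

R = [3], so D(x) is not a factor of P(x). no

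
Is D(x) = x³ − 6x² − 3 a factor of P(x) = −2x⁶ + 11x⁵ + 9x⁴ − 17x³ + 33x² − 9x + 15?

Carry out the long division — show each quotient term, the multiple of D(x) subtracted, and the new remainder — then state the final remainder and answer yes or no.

R(x) = 0, so D(x) is a factor of P(x). yes

Step 1: lead(−2x⁶ + 11x⁵ + 9x⁴ − 17x³ + 33x² − 9x + 15) ÷ lead(D) = −2x⁶ ÷ x³ = −2x³. Subtract (−2x³)·D = −2x⁶ + 12x⁵ + 6x³. Remainder: −x⁵ + 9x⁴ − 23x³ + 33x² − 9x + 15.
Step 2: lead(−x⁵ + 9x⁴ − 23x³ + 33x² − 9x + 15) ÷ lead(D) = −x⁵ ÷ x³ = −x². Subtract (−x²)·D = −x⁵ + 6x⁴ + 3x². Remainder: 3x⁴ − 23x³ + 30x² − 9x + 15.
Step 3: lead(3x⁴ − 23x³ + 30x² − 9x + 15) ÷ lead(D) = 3x⁴ ÷ x³ = 3x. Subtract (3x)·D = 3x⁴ − 18x³ − 9x. Remainder: −5x³ + 30x² + 15.
Step 4: lead(−5x³ + 30x² + 15) ÷ lead(D) = −5x³ ÷ x³ = −5. Subtract (−5)·D = −5x³ + 30x² + 15. Remainder: 0.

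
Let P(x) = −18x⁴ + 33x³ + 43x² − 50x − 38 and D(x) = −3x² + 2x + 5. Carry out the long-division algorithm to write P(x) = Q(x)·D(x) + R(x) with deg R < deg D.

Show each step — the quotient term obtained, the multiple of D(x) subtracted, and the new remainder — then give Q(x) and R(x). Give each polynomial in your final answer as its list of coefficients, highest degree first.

Step 1: lead(−18x⁴ + 33x³ + 43x² − 50x − 38) ÷ lead(D) = −18x⁴ ÷ −3x² = 6x². Subtract (6x²)·D = −18x⁴ + 12x³ + 30x². Remainder: 21x³ + 13x² − 50x − 38.
Step 2: lead(21x³ + 13x² − 50x − 38) ÷ lead(D) = 21x³ ÷ −3x² = −7x. Subtract (−7x)·D = 21x³ − 14x² − 35x. Remainder: 27x² − 15x − 38.
Step 3: lead(27x² − 15x − 38) ÷ lead(D) = 27x² ÷ −3x² = −9. Subtract (−9)·D = 27x² − 18x − 45. Remainder: 3x + 7.

Q = [6, -7, -9]; R = [3, 7]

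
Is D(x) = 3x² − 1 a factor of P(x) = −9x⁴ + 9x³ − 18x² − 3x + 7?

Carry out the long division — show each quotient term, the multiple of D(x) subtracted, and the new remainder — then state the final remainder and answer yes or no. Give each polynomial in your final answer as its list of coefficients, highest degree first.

R = [0], so D(x) is a factor of P(x). yes

Step 1: lead(−9x⁴ + 9x³ − 18x² − 3x + 7) ÷ lead(D) = −9x⁴ ÷ 3x² = −3x². Subtract (−3x²)·D = −9x⁴ + 3x². Remainder: 9x³ − 21x² − 3x + 7.
Step 2: lead(9x³ − 21x² − 3x + 7) ÷ lead(D) = 9x³ ÷ 3x² = 3x. Subtract (3x)·D = 9x³ − 3x. Remainder: −21x² + 7.
Step 3: lead(−21x² + 7) ÷ lead(D) = −21x² ÷ 3x² = −7. Subtract (−7)·D = −21x² + 7. Remainder: 0.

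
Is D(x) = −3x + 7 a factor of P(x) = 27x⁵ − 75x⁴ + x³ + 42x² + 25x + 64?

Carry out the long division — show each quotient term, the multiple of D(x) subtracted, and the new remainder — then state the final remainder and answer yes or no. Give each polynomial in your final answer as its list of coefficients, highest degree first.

R = [8], so D(x) is not a factor of P(x). no

Step 1: lead(27x⁵ − 75x⁴ + x³ + 42x² + 25x + 64) ÷ lead(D) = 27x⁵ ÷ −3x = −9x⁴. Subtract (−9x⁴)·D = 27x⁵ − 63x⁴. Remainder: −12x⁴ + x³ + 42x² + 25x + 64.
Step 2: lead(−12x⁴ + x³ + 42x² + 25x + 64) ÷ lead(D) = −12x⁴ ÷ −3x = 4x³. Subtract (4x³)·D = −12x⁴ + 28x³. Remainder: −27x³ + 42x² + 25x + 64.
Step 3: lead(−27x³ + 42x² + 25x + 64) ÷ lead(D) = −27x³ ÷ −3x = 9x². Subtract (9x²)·D = −27x³ + 63x². Remainder: −21x² + 25x + 64.
Step 4: lead(−21x² + 25x + 64) ÷ lead(D) = −21x² ÷ −3x = 7x. Subtract (7x)·D = −21x² + 49x. Remainder: −24x + 64.
Step 5: lead(−24x + 64) ÷ lead(D) = −24x ÷ −3x = 8. Subtract (8)·D = −24x + 56. Remainder: 8.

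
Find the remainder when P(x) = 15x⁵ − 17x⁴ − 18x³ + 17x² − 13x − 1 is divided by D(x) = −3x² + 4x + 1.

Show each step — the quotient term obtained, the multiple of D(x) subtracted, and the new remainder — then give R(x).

R(x) = −8x + 1

Step 1: lead(15x⁵ − 17x⁴ − 18x³ + 17x² − 13x − 1) ÷ lead(D) = 15x⁵ ÷ −3x² = −5x³. Subtract (−5x³)·D = 15x⁵ − 20x⁴ − 5x³. Remainder: 3x⁴ − 13x³ + 17x² − 13x − 1.
Step 2: lead(3x⁴ − 13x³ + 17x² − 13x − 1) ÷ lead(D) = 3x⁴ ÷ −3x² = −x². Subtract (−x²)·D = 3x⁴ − 4x³ − x². Remainder: −9x³ + 18x² − 13x − 1.
Step 3: lead(−9x³ + 18x² − 13x − 1) ÷ lead(D) = −9x³ ÷ −3x² = 3x. Subtract (3x)·D = −9x³ + 12x² + 3x. Remainder: 6x² − 16x − 1.
Step 4: lead(6x² − 16x − 1) ÷ lead(D) = 6x² ÷ −3x² = −2. Subtract (−2)·D = 6x² − 8x − 2. Remainder: −8x + 1.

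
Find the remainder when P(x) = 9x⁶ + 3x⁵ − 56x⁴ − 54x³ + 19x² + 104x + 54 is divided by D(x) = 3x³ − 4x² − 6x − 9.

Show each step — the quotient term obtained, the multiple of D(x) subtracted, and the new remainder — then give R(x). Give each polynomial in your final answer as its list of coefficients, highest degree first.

R = [8, -9]

Step 1: lead(9x⁶ + 3x⁵ − 56x⁴ − 54x³ + 19x² + 104x + 54) ÷ lead(D) = 9x⁶ ÷ 3x³ = 3x³. Subtract (3x³)·D = 9x⁶ − 12x⁵ − 18x⁴ − 27x³. Remainder: 15x⁵ − 38x⁴ − 27x³ + 19x² + 104x + 54.
Step 2: lead(15x⁵ − 38x⁴ − 27x³ + 19x² + 104x + 54) ÷ lead(D) = 15x⁵ ÷ 3x³ = 5x². Subtract (5x²)·D = 15x⁵ − 20x⁴ − 30x³ − 45x². Remainder: −18x⁴ + 3x³ + 64x² + 104x + 54.
Step 3: lead(−18x⁴ + 3x³ + 64x² + 104x + 54) ÷ lead(D) = −18x⁴ ÷ 3x³ = −6x. Subtract (−6x)·D = −18x⁴ + 24x³ + 36x² + 54x. Remainder: −21x³ + 28x² + 50x + 54.
Step 4: lead(−21x³ + 28x² + 50x + 54) ÷ lead(D) = −21x³ ÷ 3x³ = −7. Subtract (−7)·D = −21x³ + 28x² + 42x + 63. Remainder: 8x − 9.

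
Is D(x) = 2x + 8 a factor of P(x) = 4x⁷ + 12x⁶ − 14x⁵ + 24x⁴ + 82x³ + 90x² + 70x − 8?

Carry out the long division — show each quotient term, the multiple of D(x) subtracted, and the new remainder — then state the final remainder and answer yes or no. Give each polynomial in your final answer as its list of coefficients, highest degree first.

Step 1: lead(4x⁷ + 12x⁶ − 14x⁵ + 24x⁴ + 82x³ + 90x² + 70x − 8) ÷ lead(D) = 4x⁷ ÷ 2x = 2x⁶. Subtract (2x⁶)·D = 4x⁷ + 16x⁶. Remainder: −4x⁶ − 14x⁵ + 24x⁴ + 82x³ + 90x² + 70x − 8.
Step 2: lead(−4x⁶ − 14x⁵ + 24x⁴ + 82x³ + 90x² + 70x − 8) ÷ lead(D) = −4x⁶ ÷ 2x = −2x⁵. Subtract (−2x⁵)·D = −4x⁶ − 16x⁵. Remainder: 2x⁵ + 24x⁴ + 82x³ + 90x² + 70x − 8.
Step 3: lead(2x⁵ + 24x⁴ + 82x³ + 90x² + 70x − 8) ÷ lead(D) = 2x⁵ ÷ 2x = x⁴. Subtract (x⁴)·D = 2x⁵ + 8x⁴. Remainder: 16x⁴ + 82x³ + 90x² + 70x − 8.
Step 4: lead(16x⁴ + 82x³ + 90x² + 70x − 8) ÷ lead(D) = 16x⁴ ÷ 2x = 8x³. Subtract (8x³)·D = 16x⁴ + 64x³. Remainder: 18x³ + 90x² + 70x − 8.
Step 5: lead(18x³ + 90x² + 70x − 8) ÷ lead(D) = 18x³ ÷ 2x = 9x². Subtract (9x²)·D = 18x³ + 72x². Remainder: 18x² + 70x − 8.
Step 6: lead(18x² + 70x − 8) ÷ lead(D) = 18x² ÷ 2x = 9x. Subtract (9x)·D = 18x² + 72x. Remainder: −2x − 8.
Step 7: lead(−2x − 8) ÷ lead(D) = −2x ÷ 2x = −1. Subtract (−1)·D = −2x − 8. Remainder: 0.

R = [0], so D(x) is a factor of P(x). yes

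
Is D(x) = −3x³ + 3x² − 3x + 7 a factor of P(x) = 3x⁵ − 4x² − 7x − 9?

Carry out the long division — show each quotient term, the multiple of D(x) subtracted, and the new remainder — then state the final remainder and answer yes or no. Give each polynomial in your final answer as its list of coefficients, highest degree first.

Step 1: lead(3x⁵ − 4x² − 7x − 9) ÷ lead(D) = 3x⁵ ÷ −3x³ = −x². Subtract (−x²)·D = 3x⁵ − 3x⁴ + 3x³ − 7x². Remainder: 3x⁴ − 3x³ + 3x² − 7x − 9.
Step 2: lead(3x⁴ − 3x³ + 3x² − 7x − 9) ÷ lead(D) = 3x⁴ ÷ −3x³ = −x. Subtract (−x)·D = 3x⁴ − 3x³ + 3x² − 7x. Remainder: −9.

R = [-9], so D(x) is not a factor of P(x). no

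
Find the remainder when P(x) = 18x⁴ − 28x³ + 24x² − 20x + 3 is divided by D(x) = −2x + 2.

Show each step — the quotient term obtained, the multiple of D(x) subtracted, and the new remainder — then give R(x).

Step 1: lead(18x⁴ − 28x³ + 24x² − 20x + 3) ÷ lead(D) = 18x⁴ ÷ −2x = −9x³. Subtract (−9x³)·D = 18x⁴ − 18x³. Remainder: −10x³ + 24x² − 20x + 3.
Step 2: lead(−10x³ + 24x² − 20x + 3) ÷ lead(D) = −10x³ ÷ −2x = 5x². Subtract (5x²)·D = −10x³ + 10x². Remainder: 14x² − 20x + 3.
Step 3: lead(14x² − 20x + 3) ÷ lead(D) = 14x² ÷ −2x = −7x. Subtract (−7x)·D = 14x² − 14x. Remainder: −6x + 3.
Step 4: lead(−6x + 3) ÷ lead(D) = −6x ÷ −2x = 3. Subtract (3)·D = −6x + 6. Remainder: −3.

R(x) = −3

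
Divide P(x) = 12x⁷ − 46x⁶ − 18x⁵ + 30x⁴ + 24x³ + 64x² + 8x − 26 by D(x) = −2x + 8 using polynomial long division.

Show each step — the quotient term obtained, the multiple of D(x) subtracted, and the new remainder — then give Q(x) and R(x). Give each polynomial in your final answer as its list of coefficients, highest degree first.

Q = [-6, -1, 5, 5, 8, 0, -4]; R = [6]

Step 1: lead(12x⁷ − 46x⁶ − 18x⁵ + 30x⁴ + 24x³ + 64x² + 8x − 26) ÷ lead(D) = 12x⁷ ÷ −2x = −6x⁶. Subtract (−6x⁶)·D = 12x⁷ − 48x⁶. Remainder: 2x⁶ − 18x⁵ + 30x⁴ + 24x³ + 64x² + 8x − 26.
Step 2: lead(2x⁶ − 18x⁵ + 30x⁴ + 24x³ + 64x² + 8x − 26) ÷ lead(D) = 2x⁶ ÷ −2x = −x⁵. Subtract (−x⁵)·D = 2x⁶ − 8x⁵. Remainder: −10x⁵ + 30x⁴ + 24x³ + 64x² + 8x − 26.
Step 3: lead(−10x⁵ + 30x⁴ + 24x³ + 64x² + 8x − 26) ÷ lead(D) = −10x⁵ ÷ −2x = 5x⁴. Subtract (5x⁴)·D = −10x⁵ + 40x⁴. Remainder: −10x⁴ + 24x³ + 64x² + 8x − 26.
Step 4: lead(−10x⁴ + 24x³ + 64x² + 8x − 26) ÷ lead(D) = −10x⁴ ÷ −2x = 5x³. Subtract (5x³)·D = −10x⁴ + 40x³. Remainder: −16x³ + 64x² + 8x − 26.
Step 5: lead(−16x³ + 64x² + 8x − 26) ÷ lead(D) = −16x³ ÷ −2x = 8x². Subtract (8x²)·D = −16x³ + 64x². Remainder: 8x − 26.
Step 6: lead(8x − 26) ÷ lead(D) = 8x ÷ −2x = −4. Subtract (−4)·D = 8x − 32. Remainder: 6.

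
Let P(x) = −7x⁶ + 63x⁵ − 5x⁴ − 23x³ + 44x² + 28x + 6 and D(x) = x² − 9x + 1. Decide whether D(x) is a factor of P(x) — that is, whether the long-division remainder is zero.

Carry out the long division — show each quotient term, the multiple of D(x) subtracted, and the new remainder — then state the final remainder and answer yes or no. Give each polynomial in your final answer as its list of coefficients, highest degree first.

Step 1: lead(−7x⁶ + 63x⁵ − 5x⁴ − 23x³ + 44x² + 28x + 6) ÷ lead(D) = −7x⁶ ÷ x² = −7x⁴. Subtract (−7x⁴)·D = −7x⁶ + 63x⁵ − 7x⁴. Remainder: 2x⁴ − 23x³ + 44x² + 28x + 6.
Step 2: lead(2x⁴ − 23x³ + 44x² + 28x + 6) ÷ lead(D) = 2x⁴ ÷ x² = 2x². Subtract (2x²)·D = 2x⁴ − 18x³ + 2x². Remainder: −5x³ + 42x² + 28x + 6.
Step 3: lead(−5x³ + 42x² + 28x + 6) ÷ lead(D) = −5x³ ÷ x² = −5x. Subtract (−5x)·D = −5x³ + 45x² − 5x. Remainder: −3x² + 33x + 6.
Step 4: lead(−3x² + 33x + 6) ÷ lead(D) = −3x² ÷ x² = −3. Subtract (−3)·D = −3x² + 27x − 3. Remainder: 6x + 9.

R = [6, 9], so D(x) is not a factor of P(x). no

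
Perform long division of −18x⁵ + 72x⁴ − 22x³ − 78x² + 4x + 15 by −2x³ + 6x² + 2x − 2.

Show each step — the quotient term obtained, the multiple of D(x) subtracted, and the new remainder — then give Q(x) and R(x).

Q(x) = 9x² − 9x − 7; R(x) = 1

Step 1: lead(−18x⁵ + 72x⁴ − 22x³ − 78x² + 4x + 15) ÷ lead(D) = −18x⁵ ÷ −2x³ = 9x². Subtract (9x²)·D = −18x⁵ + 54x⁴ + 18x³ − 18x². Remainder: 18x⁴ − 40x³ − 60x² + 4x + 15.
Step 2: lead(18x⁴ − 40x³ − 60x² + 4x + 15) ÷ lead(D) = 18x⁴ ÷ −2x³ = −9x. Subtract (−9x)·D = 18x⁴ − 54x³ − 18x² + 18x. Remainder: 14x³ − 42x² − 14x + 15.
Step 3: lead(14x³ − 42x² − 14x + 15) ÷ lead(D) = 14x³ ÷ −2x³ = −7. Subtract (−7)·D = 14x³ − 42x² − 14x + 14. Remainder: 1.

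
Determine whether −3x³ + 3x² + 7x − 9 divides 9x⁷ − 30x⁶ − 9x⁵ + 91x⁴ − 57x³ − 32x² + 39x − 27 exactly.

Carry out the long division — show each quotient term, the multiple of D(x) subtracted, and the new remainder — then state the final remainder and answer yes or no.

Step 1: lead(9x⁷ − 30x⁶ − 9x⁵ + 91x⁴ − 57x³ − 32x² + 39x − 27) ÷ lead(D) = 9x⁷ ÷ −3x³ = −3x⁴. Subtract (−3x⁴)·D = 9x⁷ − 9x⁶ − 21x⁵ + 27x⁴. Remainder: −21x⁶ + 12x⁵ + 64x⁴ − 57x³ − 32x² + 39x − 27.
Step 2: lead(−21x⁶ + 12x⁵ + 64x⁴ − 57x³ − 32x² + 39x − 27) ÷ lead(D) = −21x⁶ ÷ −3x³ = 7x³. Subtract (7x³)·D = −21x⁶ + 21x⁵ + 49x⁴ − 63x³. Remainder: −9x⁵ + 15x⁴ + 6x³ − 32x² + 39x − 27.
Step 3: lead(−9x⁵ + 15x⁴ + 6x³ − 32x² + 39x − 27) ÷ lead(D) = −9x⁵ ÷ −3x³ = 3x². Subtract (3x²)·D = −9x⁵ + 9x⁴ + 21x³ − 27x². Remainder: 6x⁴ − 15x³ − 5x² + 39x − 27.
Step 4: lead(6x⁴ − 15x³ − 5x² + 39x − 27) ÷ lead(D) = 6x⁴ ÷ −3x³ = −2x. Subtract (−2x)·D = 6x⁴ − 6x³ − 14x² + 18x. Remainder: −9x³ + 9x² + 21x − 27.
Step 5: lead(−9x³ + 9x² + 21x − 27) ÷ lead(D) = −9x³ ÷ −3x³ = 3. Subtract (3)·D = −9x³ + 9x² + 21x − 27. Remainder: 0.

R(x) = 0, so D(x) is a factor of P(x). yes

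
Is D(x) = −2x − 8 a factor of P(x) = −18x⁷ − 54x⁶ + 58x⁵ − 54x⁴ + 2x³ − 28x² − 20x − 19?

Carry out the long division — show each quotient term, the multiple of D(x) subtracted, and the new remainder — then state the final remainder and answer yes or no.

R(x) = −3, so D(x) is not a factor of P(x). no

Step 1: lead(−18x⁷ − 54x⁶ + 58x⁵ − 54x⁴ + 2x³ − 28x² − 20x − 19) ÷ lead(D) = −18x⁷ ÷ −2x = 9x⁶. Subtract (9x⁶)·D = −18x⁷ − 72x⁶. Remainder: 18x⁶ + 58x⁵ − 54x⁴ + 2x³ − 28x² − 20x − 19.
Step 2: lead(18x⁶ + 58x⁵ − 54x⁴ + 2x³ − 28x² − 20x − 19) ÷ lead(D) = 18x⁶ ÷ −2x = −9x⁵. Subtract (−9x⁵)·D = 18x⁶ + 72x⁵. Remainder: −14x⁵ − 54x⁴ + 2x³ − 28x² − 20x − 19.
Step 3: lead(−14x⁵ − 54x⁴ + 2x³ − 28x² − 20x − 19) ÷ lead(D) = −14x⁵ ÷ −2x = 7x⁴. Subtract (7x⁴)·D = −14x⁵ − 56x⁴. Remainder: 2x⁴ + 2x³ − 28x² − 20x − 19.
Step 4: lead(2x⁴ + 2x³ − 28x² − 20x − 19) ÷ lead(D) = 2x⁴ ÷ −2x = −x³. Subtract (−x³)·D = 2x⁴ + 8x³. Remainder: −6x³ − 28x² − 20x − 19.
Step 5: lead(−6x³ − 28x² − 20x − 19) ÷ lead(D) = −6x³ ÷ −2x = 3x². Subtract (3x²)·D = −6x³ − 24x². Remainder: −4x² − 20x − 19.
Step 6: lead(−4x² − 20x − 19) ÷ lead(D) = −4x² ÷ −2x = 2x. Subtract (2x)·D = −4x² − 16x. Remainder: −4x − 19.
Step 7: lead(−4x − 19) ÷ lead(D) = −4x ÷ −2x = 2. Subtract (2)·D = −4x − 16. Remainder: −3.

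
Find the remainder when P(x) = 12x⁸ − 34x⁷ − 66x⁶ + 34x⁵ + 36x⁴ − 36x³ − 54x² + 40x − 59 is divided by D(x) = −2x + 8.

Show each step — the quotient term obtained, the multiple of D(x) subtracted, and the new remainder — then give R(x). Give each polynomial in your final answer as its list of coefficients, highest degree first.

R = [5]

Step 1: lead(12x⁸ − 34x⁷ − 66x⁶ + 34x⁵ + 36x⁴ − 36x³ − 54x² + 40x − 59) ÷ lead(D) = 12x⁸ ÷ −2x = −6x⁷. Subtract (−6x⁷)·D = 12x⁸ − 48x⁷. Remainder: 14x⁷ − 66x⁶ + 34x⁵ + 36x⁴ − 36x³ − 54x² + 40x − 59.
Step 2: lead(14x⁷ − 66x⁶ + 34x⁵ + 36x⁴ − 36x³ − 54x² + 40x − 59) ÷ lead(D) = 14x⁷ ÷ −2x = −7x⁶. Subtract (−7x⁶)·D = 14x⁷ − 56x⁶. Remainder: −10x⁶ + 34x⁵ + 36x⁴ − 36x³ − 54x² + 40x − 59.
Step 3: lead(−10x⁶ + 34x⁵ + 36x⁴ − 36x³ − 54x² + 40x − 59) ÷ lead(D) = −10x⁶ ÷ −2x = 5x⁵. Subtract (5x⁵)·D = −10x⁶ + 40x⁵. Remainder: −6x⁵ + 36x⁴ − 36x³ − 54x² + 40x − 59.
Step 4: lead(−6x⁵ + 36x⁴ − 36x³ − 54x² + 40x − 59) ÷ lead(D) = −6x⁵ ÷ −2x = 3x⁴. Subtract (3x⁴)·D = −6x⁵ + 24x⁴. Remainder: 12x⁴ − 36x³ − 54x² + 40x − 59.
Step 5: lead(12x⁴ − 36x³ − 54x² + 40x − 59) ÷ lead(D) = 12x⁴ ÷ −2x = −6x³. Subtract (−6x³)·D = 12x⁴ − 48x³. Remainder: 12x³ − 54x² + 40x − 59.
Step 6: lead(12x³ − 54x² + 40x − 59) ÷ lead(D) = 12x³ ÷ −2x = −6x². Subtract (−6x²)·D = 12x³ − 48x². Remainder: −6x² + 40x − 59.
Step 7: lead(−6x² + 40x − 59) ÷ lead(D) = −6x² ÷ −2x = 3x. Subtract (3x)·D = −6x² + 24x. Remainder: 16x − 59.
Step 8: lead(16x − 59) ÷ lead(D) = 16x ÷ −2x = −8. Subtract (−8)·D = 16x − 64. Remainder: 5.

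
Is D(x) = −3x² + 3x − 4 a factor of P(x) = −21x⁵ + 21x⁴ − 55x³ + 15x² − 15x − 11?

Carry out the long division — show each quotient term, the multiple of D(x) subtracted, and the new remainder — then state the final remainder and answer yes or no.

R(x) = 9x + 5, so D(x) is not a factor of P(x). no

Step 1: lead(−21x⁵ + 21x⁴ − 55x³ + 15x² − 15x − 11) ÷ lead(D) = −21x⁵ ÷ −3x² = 7x³. Subtract (7x³)·D = −21x⁵ + 21x⁴ − 28x³. Remainder: −27x³ + 15x² − 15x − 11.
Step 2: lead(−27x³ + 15x² − 15x − 11) ÷ lead(D) = −27x³ ÷ −3x² = 9x. Subtract (9x)·D = −27x³ + 27x² − 36x. Remainder: −12x² + 21x − 11.
Step 3: lead(−12x² + 21x − 11) ÷ lead(D) = −12x² ÷ −3x² = 4. Subtract (4)·D = −12x² + 12x − 16. Remainder: 9x + 5.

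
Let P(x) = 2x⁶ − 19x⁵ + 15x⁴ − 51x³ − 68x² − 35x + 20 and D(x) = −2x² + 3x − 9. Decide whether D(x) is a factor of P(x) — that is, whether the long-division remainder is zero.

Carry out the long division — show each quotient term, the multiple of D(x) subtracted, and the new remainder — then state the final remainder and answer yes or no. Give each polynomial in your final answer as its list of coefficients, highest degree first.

Step 1: lead(2x⁶ − 19x⁵ + 15x⁴ − 51x³ − 68x² − 35x + 20) ÷ lead(D) = 2x⁶ ÷ −2x² = −x⁴. Subtract (−x⁴)·D = 2x⁶ − 3x⁵ + 9x⁴. Remainder: −16x⁵ + 6x⁴ − 51x³ − 68x² − 35x + 20.
Step 2: lead(−16x⁵ + 6x⁴ − 51x³ − 68x² − 35x + 20) ÷ lead(D) = −16x⁵ ÷ −2x² = 8x³. Subtract (8x³)·D = −16x⁵ + 24x⁴ − 72x³. Remainder: −18x⁴ + 21x³ − 68x² − 35x + 20.
Step 3: lead(−18x⁴ + 21x³ − 68x² − 35x + 20) ÷ lead(D) = −18x⁴ ÷ −2x² = 9x². Subtract (9x²)·D = −18x⁴ + 27x³ − 81x². Remainder: −6x³ + 13x² − 35x + 20.
Step 4: lead(−6x³ + 13x² − 35x + 20) ÷ lead(D) = −6x³ ÷ −2x² = 3x. Subtract (3x)·D = −6x³ + 9x² − 27x. Remainder: 4x² − 8x + 20.
Step 5: lead(4x² − 8x + 20) ÷ lead(D) = 4x² ÷ −2x² = −2. Subtract (−2)·D = 4x² − 6x + 18. Remainder: −2x + 2.

R = [-2, 2], so D(x) is not a factor of P(x). no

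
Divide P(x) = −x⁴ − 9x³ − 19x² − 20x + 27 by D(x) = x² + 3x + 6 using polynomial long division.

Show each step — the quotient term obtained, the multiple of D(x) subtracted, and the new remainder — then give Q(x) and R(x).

Q(x) = −x² − 6x + 5; R(x) = x − 3

Step 1: lead(−x⁴ − 9x³ − 19x² − 20x + 27) ÷ lead(D) = −x⁴ ÷ x² = −x². Subtract (−x²)·D = −x⁴ − 3x³ − 6x². Remainder: −6x³ − 13x² − 20x + 27.
Step 2: lead(−6x³ − 13x² − 20x + 27) ÷ lead(D) = −6x³ ÷ x² = −6x. Subtract (−6x)·D = −6x³ − 18x² − 36x. Remainder: 5x² + 16x + 27.
Step 3: lead(5x² + 16x + 27) ÷ lead(D) = 5x² ÷ x² = 5. Subtract (5)·D = 5x² + 15x + 30. Remainder: x − 3.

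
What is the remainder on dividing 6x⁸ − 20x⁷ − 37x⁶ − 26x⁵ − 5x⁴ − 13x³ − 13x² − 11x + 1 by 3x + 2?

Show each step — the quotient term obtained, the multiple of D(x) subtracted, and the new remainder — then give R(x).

Step 1: lead(6x⁸ − 20x⁷ − 37x⁶ − 26x⁵ − 5x⁴ − 13x³ − 13x² − 11x + 1) ÷ lead(D) = 6x⁸ ÷ 3x = 2x⁷. Subtract (2x⁷)·D = 6x⁸ + 4x⁷. Remainder: −24x⁷ − 37x⁶ − 26x⁵ − 5x⁴ − 13x³ − 13x² − 11x + 1.
Step 2: lead(−24x⁷ − 37x⁶ − 26x⁵ − 5x⁴ − 13x³ − 13x² − 11x + 1) ÷ lead(D) = −24x⁷ ÷ 3x = −8x⁶. Subtract (−8x⁶)·D = −24x⁷ − 16x⁶. Remainder: −21x⁶ − 26x⁵ − 5x⁴ − 13x³ − 13x² − 11x + 1.
Step 3: lead(−21x⁶ − 26x⁵ − 5x⁴ − 13x³ − 13x² − 11x + 1) ÷ lead(D) = −21x⁶ ÷ 3x = −7x⁵. Subtract (−7x⁵)·D = −21x⁶ − 14x⁵. Remainder: −12x⁵ − 5x⁴ − 13x³ − 13x² − 11x + 1.
Step 4: lead(−12x⁵ − 5x⁴ − 13x³ − 13x² − 11x + 1) ÷ lead(D) = −12x⁵ ÷ 3x = −4x⁴. Subtract (−4x⁴)·D = −12x⁵ − 8x⁴. Remainder: 3x⁴ − 13x³ − 13x² − 11x + 1.
Step 5: lead(3x⁴ − 13x³ − 13x² − 11x + 1) ÷ lead(D) = 3x⁴ ÷ 3x = x³. Subtract (x³)·D = 3x⁴ + 2x³. Remainder: −15x³ − 13x² − 11x + 1.
Step 6: lead(−15x³ − 13x² − 11x + 1) ÷ lead(D) = −15x³ ÷ 3x = −5x². Subtract (−5x²)·D = −15x³ − 10x². Remainder: −3x² − 11x + 1.
Step 7: lead(−3x² − 11x + 1) ÷ lead(D) = −3x² ÷ 3x = −x. Subtract (−x)·D = −3x² − 2x. Remainder: −9x + 1.
Step 8: lead(−9x + 1) ÷ lead(D) = −9x ÷ 3x = −3. Subtract (−3)·D = −9x − 6. Remainder: 7.

R(x) = 7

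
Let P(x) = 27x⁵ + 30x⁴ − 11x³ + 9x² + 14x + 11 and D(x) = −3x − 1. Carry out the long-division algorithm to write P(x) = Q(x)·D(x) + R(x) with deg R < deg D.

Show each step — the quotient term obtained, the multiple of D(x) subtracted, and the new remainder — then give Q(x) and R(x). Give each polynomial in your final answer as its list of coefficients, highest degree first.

Step 1: lead(27x⁵ + 30x⁴ − 11x³ + 9x² + 14x + 11) ÷ lead(D) = 27x⁵ ÷ −3x = −9x⁴. Subtract (−9x⁴)·D = 27x⁵ + 9x⁴. Remainder: 21x⁴ − 11x³ + 9x² + 14x + 11.
Step 2: lead(21x⁴ − 11x³ + 9x² + 14x + 11) ÷ lead(D) = 21x⁴ ÷ −3x = −7x³. Subtract (−7x³)·D = 21x⁴ + 7x³. Remainder: −18x³ + 9x² + 14x + 11.
Step 3: lead(−18x³ + 9x² + 14x + 11) ÷ lead(D) = −18x³ ÷ −3x = 6x². Subtract (6x²)·D = −18x³ − 6x². Remainder: 15x² + 14x + 11.
Step 4: lead(15x² + 14x + 11) ÷ lead(D) = 15x² ÷ −3x = −5x. Subtract (−5x)·D = 15x² + 5x. Remainder: 9x + 11.
Step 5: lead(9x + 11) ÷ lead(D) = 9x ÷ −3x = −3. Subtract (−3)·D = 9x + 3. Remainder: 8.

Q = [-9, -7, 6, -5, -3]; R = [8]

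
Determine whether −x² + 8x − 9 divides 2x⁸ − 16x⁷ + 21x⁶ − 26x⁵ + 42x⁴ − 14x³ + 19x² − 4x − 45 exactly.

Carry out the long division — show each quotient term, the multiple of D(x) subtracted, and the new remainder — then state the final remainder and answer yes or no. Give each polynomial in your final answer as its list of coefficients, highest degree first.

Step 1: lead(2x⁸ − 16x⁷ + 21x⁶ − 26x⁵ + 42x⁴ − 14x³ + 19x² − 4x − 45) ÷ lead(D) = 2x⁸ ÷ −x² = −2x⁶. Subtract (−2x⁶)·D = 2x⁸ − 16x⁷ + 18x⁶. Remainder: 3x⁶ − 26x⁵ + 42x⁴ − 14x³ + 19x² − 4x − 45.
Step 2: lead(3x⁶ − 26x⁵ + 42x⁴ − 14x³ + 19x² − 4x − 45) ÷ lead(D) = 3x⁶ ÷ −x² = −3x⁴. Subtract (−3x⁴)·D = 3x⁶ − 24x⁵ + 27x⁴. Remainder: −2x⁵ + 15x⁴ − 14x³ + 19x² − 4x − 45.
Step 3: lead(−2x⁵ + 15x⁴ − 14x³ + 19x² − 4x − 45) ÷ lead(D) = −2x⁵ ÷ −x² = 2x³. Subtract (2x³)·D = −2x⁵ + 16x⁴ − 18x³. Remainder: −x⁴ + 4x³ + 19x² − 4x − 45.
Step 4: lead(−x⁴ + 4x³ + 19x² − 4x − 45) ÷ lead(D) = −x⁴ ÷ −x² = x². Subtract (x²)·D = −x⁴ + 8x³ − 9x². Remainder: −4x³ + 28x² − 4x − 45.
Step 5: lead(−4x³ + 28x² − 4x − 45) ÷ lead(D) = −4x³ ÷ −x² = 4x. Subtract (4x)·D = −4x³ + 32x² − 36x. Remainder: −4x² + 32x − 45.
Step 6: lead(−4x² + 32x − 45) ÷ lead(D) = −4x² ÷ −x² = 4. Subtract (4)·D = −4x² + 32x − 36. Remainder: −9.

R = [-9], so D(x) is not a factor of P(x). no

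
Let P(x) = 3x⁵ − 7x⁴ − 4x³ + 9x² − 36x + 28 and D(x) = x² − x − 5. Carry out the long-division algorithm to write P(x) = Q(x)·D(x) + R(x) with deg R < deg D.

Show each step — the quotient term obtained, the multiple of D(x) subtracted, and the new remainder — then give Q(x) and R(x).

Step 1: lead(3x⁵ − 7x⁴ − 4x³ + 9x² − 36x + 28) ÷ lead(D) = 3x⁵ ÷ x² = 3x³. Subtract (3x³)·D = 3x⁵ − 3x⁴ − 15x³. Remainder: −4x⁴ + 11x³ + 9x² − 36x + 28.
Step 2: lead(−4x⁴ + 11x³ + 9x² − 36x + 28) ÷ lead(D) = −4x⁴ ÷ x² = −4x². Subtract (−4x²)·D = −4x⁴ + 4x³ + 20x². Remainder: 7x³ − 11x² − 36x + 28.
Step 3: lead(7x³ − 11x² − 36x + 28) ÷ lead(D) = 7x³ ÷ x² = 7x. Subtract (7x)·D = 7x³ − 7x² − 35x. Remainder: −4x² − x + 28.
Step 4: lead(−4x² − x + 28) ÷ lead(D) = −4x² ÷ x² = −4. Subtract (−4)·D = −4x² + 4x + 20. Remainder: −5x + 8.

Q(x) = 3x³ − 4x² + 7x − 4; R(x) = −5x + 8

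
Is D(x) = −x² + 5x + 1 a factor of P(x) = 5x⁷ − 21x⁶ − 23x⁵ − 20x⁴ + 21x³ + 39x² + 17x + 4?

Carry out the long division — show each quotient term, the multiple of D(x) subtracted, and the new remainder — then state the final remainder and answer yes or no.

R(x) = 2, so D(x) is not a factor of P(x). no

Step 1: lead(5x⁷ − 21x⁶ − 23x⁵ − 20x⁴ + 21x³ + 39x² + 17x + 4) ÷ lead(D) = 5x⁷ ÷ −x² = −5x⁵. Subtract (−5x⁵)·D = 5x⁷ − 25x⁶ − 5x⁵. Remainder: 4x⁶ − 18x⁵ − 20x⁴ + 21x³ + 39x² + 17x + 4.
Step 2: lead(4x⁶ − 18x⁵ − 20x⁴ + 21x³ + 39x² + 17x + 4) ÷ lead(D) = 4x⁶ ÷ −x² = −4x⁴. Subtract (−4x⁴)·D = 4x⁶ − 20x⁵ − 4x⁴. Remainder: 2x⁵ − 16x⁴ + 21x³ + 39x² + 17x + 4.
Step 3: lead(2x⁵ − 16x⁴ + 21x³ + 39x² + 17x + 4) ÷ lead(D) = 2x⁵ ÷ −x² = −2x³. Subtract (−2x³)·D = 2x⁵ − 10x⁴ − 2x³. Remainder: −6x⁴ + 23x³ + 39x² + 17x + 4.
Step 4: lead(−6x⁴ + 23x³ + 39x² + 17x + 4) ÷ lead(D) = −6x⁴ ÷ −x² = 6x². Subtract (6x²)·D = −6x⁴ + 30x³ + 6x². Remainder: −7x³ + 33x² + 17x + 4.
Step 5: lead(−7x³ + 33x² + 17x + 4) ÷ lead(D) = −7x³ ÷ −x² = 7x. Subtract (7x)·D = −7x³ + 35x² + 7x. Remainder: −2x² + 10x + 4.
Step 6: lead(−2x² + 10x + 4) ÷ lead(D) = −2x² ÷ −x² = 2. Subtract (2)·D = −2x² + 10x + 2. Remainder: 2.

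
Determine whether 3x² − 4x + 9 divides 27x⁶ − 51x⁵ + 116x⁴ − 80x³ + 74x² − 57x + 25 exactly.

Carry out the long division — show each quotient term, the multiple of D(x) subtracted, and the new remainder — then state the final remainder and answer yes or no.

Step 1: lead(27x⁶ − 51x⁵ + 116x⁴ − 80x³ + 74x² − 57x + 25) ÷ lead(D) = 27x⁶ ÷ 3x² = 9x⁴. Subtract (9x⁴)·D = 27x⁶ − 36x⁵ + 81x⁴. Remainder: −15x⁵ + 35x⁴ − 80x³ + 74x² − 57x + 25.
Step 2: lead(−15x⁵ + 35x⁴ − 80x³ + 74x² − 57x + 25) ÷ lead(D) = −15x⁵ ÷ 3x² = −5x³. Subtract (−5x³)·D = −15x⁵ + 20x⁴ − 45x³. Remainder: 15x⁴ − 35x³ + 74x² − 57x + 25.
Step 3: lead(15x⁴ − 35x³ + 74x² − 57x + 25) ÷ lead(D) = 15x⁴ ÷ 3x² = 5x². Subtract (5x²)·D = 15x⁴ − 20x³ + 45x². Remainder: −15x³ + 29x² − 57x + 25.
Step 4: lead(−15x³ + 29x² − 57x + 25) ÷ lead(D) = −15x³ ÷ 3x² = −5x. Subtract (−5x)·D = −15x³ + 20x² − 45x. Remainder: 9x² − 12x + 25.
Step 5: lead(9x² − 12x + 25) ÷ lead(D) = 9x² ÷ 3x² = 3. Subtract (3)·D = 9x² − 12x + 27. Remainder: −2.

R(x) = −2, so D(x) is not a factor of P(x). no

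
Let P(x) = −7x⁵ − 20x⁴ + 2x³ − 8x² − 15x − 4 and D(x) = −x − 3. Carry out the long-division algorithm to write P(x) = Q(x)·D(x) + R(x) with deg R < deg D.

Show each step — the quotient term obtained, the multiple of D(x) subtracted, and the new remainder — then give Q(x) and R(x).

Step 1: lead(−7x⁵ − 20x⁴ + 2x³ − 8x² − 15x − 4) ÷ lead(D) = −7x⁵ ÷ −x = 7x⁴. Subtract (7x⁴)·D = −7x⁵ − 21x⁴. Remainder: x⁴ + 2x³ − 8x² − 15x − 4.
Step 2: lead(x⁴ + 2x³ − 8x² − 15x − 4) ÷ lead(D) = x⁴ ÷ −x = −x³. Subtract (−x³)·D = x⁴ + 3x³. Remainder: −x³ − 8x² − 15x − 4.
Step 3: lead(−x³ − 8x² − 15x − 4) ÷ lead(D) = −x³ ÷ −x = x². Subtract (x²)·D = −x³ − 3x². Remainder: −5x² − 15x − 4.
Step 4: lead(−5x² − 15x − 4) ÷ lead(D) = −5x² ÷ −x = 5x. Subtract (5x)·D = −5x² − 15x. Remainder: −4.

Q(x) = 7x⁴ − x³ + x² + 5x; R(x) = −4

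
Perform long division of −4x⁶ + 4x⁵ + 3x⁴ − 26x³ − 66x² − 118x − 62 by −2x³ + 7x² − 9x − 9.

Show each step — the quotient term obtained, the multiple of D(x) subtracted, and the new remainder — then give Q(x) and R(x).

Step 1: lead(−4x⁶ + 4x⁵ + 3x⁴ − 26x³ − 66x² − 118x − 62) ÷ lead(D) = −4x⁶ ÷ −2x³ = 2x³. Subtract (2x³)·D = −4x⁶ + 14x⁵ − 18x⁴ − 18x³. Remainder: −10x⁵ + 21x⁴ − 8x³ − 66x² − 118x − 62.
Step 2: lead(−10x⁵ + 21x⁴ − 8x³ − 66x² − 118x − 62) ÷ lead(D) = −10x⁵ ÷ −2x³ = 5x². Subtract (5x²)·D = −10x⁵ + 35x⁴ − 45x³ − 45x². Remainder: −14x⁴ + 37x³ − 21x² − 118x − 62.
Step 3: lead(−14x⁴ + 37x³ − 21x² − 118x − 62) ÷ lead(D) = −14x⁴ ÷ −2x³ = 7x. Subtract (7x)·D = −14x⁴ + 49x³ − 63x² − 63x. Remainder: −12x³ + 42x² − 55x − 62.
Step 4: lead(−12x³ + 42x² − 55x − 62) ÷ lead(D) = −12x³ ÷ −2x³ = 6. Subtract (6)·D = −12x³ + 42x² − 54x − 54. Remainder: −x − 8.

Q(x) = 2x³ + 5x² + 7x + 6; R(x) = −x − 8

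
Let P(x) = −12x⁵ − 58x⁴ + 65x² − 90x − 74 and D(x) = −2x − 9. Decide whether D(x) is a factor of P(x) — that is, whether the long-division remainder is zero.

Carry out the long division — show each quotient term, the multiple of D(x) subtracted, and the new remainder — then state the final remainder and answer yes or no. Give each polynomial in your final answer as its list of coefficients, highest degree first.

R = [7], so D(x) is not a factor of P(x). no

Step 1: lead(−12x⁵ − 58x⁴ + 65x² − 90x − 74) ÷ lead(D) = −12x⁵ ÷ −2x = 6x⁴. Subtract (6x⁴)·D = −12x⁵ − 54x⁴. Remainder: −4x⁴ + 65x² − 90x − 74.
Step 2: lead(−4x⁴ + 65x² − 90x − 74) ÷ lead(D) = −4x⁴ ÷ −2x = 2x³. Subtract (2x³)·D = −4x⁴ − 18x³. Remainder: 18x³ + 65x² − 90x − 74.
Step 3: lead(18x³ + 65x² − 90x − 74) ÷ lead(D) = 18x³ ÷ −2x = −9x². Subtract (−9x²)·D = 18x³ + 81x². Remainder: −16x² − 90x − 74.
Step 4: lead(−16x² − 90x − 74) ÷ lead(D) = −16x² ÷ −2x = 8x. Subtract (8x)·D = −16x² − 72x. Remainder: −18x − 74.
Step 5: lead(−18x − 74) ÷ lead(D) = −18x ÷ −2x = 9. Subtract (9)·D = −18x − 81. Remainder: 7.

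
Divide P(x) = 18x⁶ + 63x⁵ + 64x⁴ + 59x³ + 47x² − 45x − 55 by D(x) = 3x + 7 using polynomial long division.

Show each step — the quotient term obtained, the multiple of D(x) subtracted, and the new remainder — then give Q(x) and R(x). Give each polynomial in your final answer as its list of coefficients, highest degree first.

Step 1: lead(18x⁶ + 63x⁵ + 64x⁴ + 59x³ + 47x² − 45x − 55) ÷ lead(D) = 18x⁶ ÷ 3x = 6x⁵. Subtract (6x⁵)·D = 18x⁶ + 42x⁵. Remainder: 21x⁵ + 64x⁴ + 59x³ + 47x² − 45x − 55.
Step 2: lead(21x⁵ + 64x⁴ + 59x³ + 47x² − 45x − 55) ÷ lead(D) = 21x⁵ ÷ 3x = 7x⁴. Subtract (7x⁴)·D = 21x⁵ + 49x⁴. Remainder: 15x⁴ + 59x³ + 47x² − 45x − 55.
Step 3: lead(15x⁴ + 59x³ + 47x² − 45x − 55) ÷ lead(D) = 15x⁴ ÷ 3x = 5x³. Subtract (5x³)·D = 15x⁴ + 35x³. Remainder: 24x³ + 47x² − 45x − 55.
Step 4: lead(24x³ + 47x² − 45x − 55) ÷ lead(D) = 24x³ ÷ 3x = 8x². Subtract (8x²)·D = 24x³ + 56x². Remainder: −9x² − 45x − 55.
Step 5: lead(−9x² − 45x − 55) ÷ lead(D) = −9x² ÷ 3x = −3x. Subtract (−3x)·D = −9x² − 21x. Remainder: −24x − 55.
Step 6: lead(−24x − 55) ÷ lead(D) = −24x ÷ 3x = −8. Subtract (−8)·D = −24x − 56. Remainder: 1.

Q = [6, 7, 5, 8, -3, -8]; R = [1]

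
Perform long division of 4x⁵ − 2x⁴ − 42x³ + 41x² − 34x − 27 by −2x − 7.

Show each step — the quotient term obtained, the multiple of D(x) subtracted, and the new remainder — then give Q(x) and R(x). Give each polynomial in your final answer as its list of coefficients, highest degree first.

Q = [-2, 8, -7, 4, 3]; R = [-6]

Step 1: lead(4x⁵ − 2x⁴ − 42x³ + 41x² − 34x − 27) ÷ lead(D) = 4x⁵ ÷ −2x = −2x⁴. Subtract (−2x⁴)·D = 4x⁵ + 14x⁴. Remainder: −16x⁴ − 42x³ + 41x² − 34x − 27.
Step 2: lead(−16x⁴ − 42x³ + 41x² − 34x − 27) ÷ lead(D) = −16x⁴ ÷ −2x = 8x³. Subtract (8x³)·D = −16x⁴ − 56x³. Remainder: 14x³ + 41x² − 34x − 27.
Step 3: lead(14x³ + 41x² − 34x − 27) ÷ lead(D) = 14x³ ÷ −2x = −7x². Subtract (−7x²)·D = 14x³ + 49x². Remainder: −8x² − 34x − 27.
Step 4: lead(−8x² − 34x − 27) ÷ lead(D) = −8x² ÷ −2x = 4x. Subtract (4x)·D = −8x² − 28x. Remainder: −6x − 27.
Step 5: lead(−6x − 27) ÷ lead(D) = −6x ÷ −2x = 3. Subtract (3)·D = −6x − 21. Remainder: −6.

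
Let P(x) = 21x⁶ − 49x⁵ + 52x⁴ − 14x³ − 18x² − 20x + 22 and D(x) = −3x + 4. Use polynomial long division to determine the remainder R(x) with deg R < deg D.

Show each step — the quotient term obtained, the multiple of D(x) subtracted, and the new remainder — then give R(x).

R(x) = 6

Step 1: lead(21x⁶ − 49x⁵ + 52x⁴ − 14x³ − 18x² − 20x + 22) ÷ lead(D) = 21x⁶ ÷ −3x = −7x⁵. Subtract (−7x⁵)·D = 21x⁶ − 28x⁵. Remainder: −21x⁵ + 52x⁴ − 14x³ − 18x² − 20x + 22.
Step 2: lead(−21x⁵ + 52x⁴ − 14x³ − 18x² − 20x + 22) ÷ lead(D) = −21x⁵ ÷ −3x = 7x⁴. Subtract (7x⁴)·D = −21x⁵ + 28x⁴. Remainder: 24x⁴ − 14x³ − 18x² − 20x + 22.
Step 3: lead(24x⁴ − 14x³ − 18x² − 20x + 22) ÷ lead(D) = 24x⁴ ÷ −3x = −8x³. Subtract (−8x³)·D = 24x⁴ − 32x³. Remainder: 18x³ − 18x² − 20x + 22.
Step 4: lead(18x³ − 18x² − 20x + 22) ÷ lead(D) = 18x³ ÷ −3x = −6x². Subtract (−6x²)·D = 18x³ − 24x². Remainder: 6x² − 20x + 22.
Step 5: lead(6x² − 20x + 22) ÷ lead(D) = 6x² ÷ −3x = −2x. Subtract (−2x)·D = 6x² − 8x. Remainder: −12x + 22.
Step 6: lead(−12x + 22) ÷ lead(D) = −12x ÷ −3x = 4. Subtract (4)·D = −12x + 16. Remainder: 6.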